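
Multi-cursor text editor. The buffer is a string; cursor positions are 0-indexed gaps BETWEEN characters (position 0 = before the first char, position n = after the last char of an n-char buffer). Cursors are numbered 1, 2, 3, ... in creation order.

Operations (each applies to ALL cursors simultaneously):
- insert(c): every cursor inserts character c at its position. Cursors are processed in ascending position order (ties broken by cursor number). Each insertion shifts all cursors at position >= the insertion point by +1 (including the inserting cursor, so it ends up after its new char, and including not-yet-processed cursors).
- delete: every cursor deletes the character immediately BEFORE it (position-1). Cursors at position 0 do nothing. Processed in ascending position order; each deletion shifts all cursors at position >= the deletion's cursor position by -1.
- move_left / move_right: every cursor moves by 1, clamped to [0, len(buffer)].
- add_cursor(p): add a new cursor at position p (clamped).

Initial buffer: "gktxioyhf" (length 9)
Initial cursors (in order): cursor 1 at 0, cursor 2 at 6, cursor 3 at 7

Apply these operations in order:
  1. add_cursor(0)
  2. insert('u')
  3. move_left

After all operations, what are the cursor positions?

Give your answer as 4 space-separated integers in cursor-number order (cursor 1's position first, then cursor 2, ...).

After op 1 (add_cursor(0)): buffer="gktxioyhf" (len 9), cursors c1@0 c4@0 c2@6 c3@7, authorship .........
After op 2 (insert('u')): buffer="uugktxiouyuhf" (len 13), cursors c1@2 c4@2 c2@9 c3@11, authorship 14......2.3..
After op 3 (move_left): buffer="uugktxiouyuhf" (len 13), cursors c1@1 c4@1 c2@8 c3@10, authorship 14......2.3..

Answer: 1 8 10 1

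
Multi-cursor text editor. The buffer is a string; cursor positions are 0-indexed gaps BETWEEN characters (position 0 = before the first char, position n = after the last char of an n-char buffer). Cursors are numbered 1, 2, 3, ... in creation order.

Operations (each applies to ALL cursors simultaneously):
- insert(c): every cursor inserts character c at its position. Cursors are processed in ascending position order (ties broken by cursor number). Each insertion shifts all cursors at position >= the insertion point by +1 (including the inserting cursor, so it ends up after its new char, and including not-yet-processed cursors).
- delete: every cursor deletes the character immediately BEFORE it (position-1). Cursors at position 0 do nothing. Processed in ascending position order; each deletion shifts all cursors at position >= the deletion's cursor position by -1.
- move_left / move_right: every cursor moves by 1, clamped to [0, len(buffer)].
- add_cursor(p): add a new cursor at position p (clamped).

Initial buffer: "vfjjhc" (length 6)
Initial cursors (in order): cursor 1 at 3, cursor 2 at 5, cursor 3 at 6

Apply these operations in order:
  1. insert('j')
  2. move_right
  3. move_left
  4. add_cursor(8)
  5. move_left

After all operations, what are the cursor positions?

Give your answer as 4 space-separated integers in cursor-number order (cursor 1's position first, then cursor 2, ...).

Answer: 3 6 7 7

Derivation:
After op 1 (insert('j')): buffer="vfjjjhjcj" (len 9), cursors c1@4 c2@7 c3@9, authorship ...1..2.3
After op 2 (move_right): buffer="vfjjjhjcj" (len 9), cursors c1@5 c2@8 c3@9, authorship ...1..2.3
After op 3 (move_left): buffer="vfjjjhjcj" (len 9), cursors c1@4 c2@7 c3@8, authorship ...1..2.3
After op 4 (add_cursor(8)): buffer="vfjjjhjcj" (len 9), cursors c1@4 c2@7 c3@8 c4@8, authorship ...1..2.3
After op 5 (move_left): buffer="vfjjjhjcj" (len 9), cursors c1@3 c2@6 c3@7 c4@7, authorship ...1..2.3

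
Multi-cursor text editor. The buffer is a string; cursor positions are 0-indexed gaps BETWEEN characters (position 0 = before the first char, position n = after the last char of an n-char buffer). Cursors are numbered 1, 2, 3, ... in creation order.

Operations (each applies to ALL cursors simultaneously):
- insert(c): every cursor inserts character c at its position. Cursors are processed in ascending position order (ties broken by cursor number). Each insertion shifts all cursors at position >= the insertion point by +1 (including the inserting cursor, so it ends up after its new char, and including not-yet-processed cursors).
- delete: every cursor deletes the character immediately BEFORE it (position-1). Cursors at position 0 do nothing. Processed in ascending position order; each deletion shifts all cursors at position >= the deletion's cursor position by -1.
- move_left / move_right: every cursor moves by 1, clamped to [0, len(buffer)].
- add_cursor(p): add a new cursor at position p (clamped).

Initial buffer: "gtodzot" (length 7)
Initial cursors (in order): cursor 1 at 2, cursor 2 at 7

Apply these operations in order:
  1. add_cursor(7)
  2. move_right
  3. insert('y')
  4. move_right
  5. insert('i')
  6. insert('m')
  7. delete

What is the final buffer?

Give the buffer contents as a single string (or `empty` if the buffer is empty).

After op 1 (add_cursor(7)): buffer="gtodzot" (len 7), cursors c1@2 c2@7 c3@7, authorship .......
After op 2 (move_right): buffer="gtodzot" (len 7), cursors c1@3 c2@7 c3@7, authorship .......
After op 3 (insert('y')): buffer="gtoydzotyy" (len 10), cursors c1@4 c2@10 c3@10, authorship ...1....23
After op 4 (move_right): buffer="gtoydzotyy" (len 10), cursors c1@5 c2@10 c3@10, authorship ...1....23
After op 5 (insert('i')): buffer="gtoydizotyyii" (len 13), cursors c1@6 c2@13 c3@13, authorship ...1.1...2323
After op 6 (insert('m')): buffer="gtoydimzotyyiimm" (len 16), cursors c1@7 c2@16 c3@16, authorship ...1.11...232323
After op 7 (delete): buffer="gtoydizotyyii" (len 13), cursors c1@6 c2@13 c3@13, authorship ...1.1...2323

Answer: gtoydizotyyii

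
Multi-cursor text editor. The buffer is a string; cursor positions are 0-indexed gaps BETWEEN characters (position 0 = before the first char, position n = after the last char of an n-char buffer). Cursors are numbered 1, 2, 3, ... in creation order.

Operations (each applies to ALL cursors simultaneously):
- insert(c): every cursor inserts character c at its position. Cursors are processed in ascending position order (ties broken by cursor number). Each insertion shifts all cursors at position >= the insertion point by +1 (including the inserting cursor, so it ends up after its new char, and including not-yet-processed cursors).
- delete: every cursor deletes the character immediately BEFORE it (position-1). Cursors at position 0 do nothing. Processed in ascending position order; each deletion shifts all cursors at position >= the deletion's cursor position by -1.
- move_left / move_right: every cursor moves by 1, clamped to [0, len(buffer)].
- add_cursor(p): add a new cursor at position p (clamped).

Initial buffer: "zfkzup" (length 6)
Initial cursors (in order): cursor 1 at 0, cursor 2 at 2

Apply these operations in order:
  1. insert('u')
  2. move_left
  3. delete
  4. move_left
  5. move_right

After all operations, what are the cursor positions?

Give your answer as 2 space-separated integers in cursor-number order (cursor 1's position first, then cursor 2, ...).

Answer: 1 2

Derivation:
After op 1 (insert('u')): buffer="uzfukzup" (len 8), cursors c1@1 c2@4, authorship 1..2....
After op 2 (move_left): buffer="uzfukzup" (len 8), cursors c1@0 c2@3, authorship 1..2....
After op 3 (delete): buffer="uzukzup" (len 7), cursors c1@0 c2@2, authorship 1.2....
After op 4 (move_left): buffer="uzukzup" (len 7), cursors c1@0 c2@1, authorship 1.2....
After op 5 (move_right): buffer="uzukzup" (len 7), cursors c1@1 c2@2, authorship 1.2....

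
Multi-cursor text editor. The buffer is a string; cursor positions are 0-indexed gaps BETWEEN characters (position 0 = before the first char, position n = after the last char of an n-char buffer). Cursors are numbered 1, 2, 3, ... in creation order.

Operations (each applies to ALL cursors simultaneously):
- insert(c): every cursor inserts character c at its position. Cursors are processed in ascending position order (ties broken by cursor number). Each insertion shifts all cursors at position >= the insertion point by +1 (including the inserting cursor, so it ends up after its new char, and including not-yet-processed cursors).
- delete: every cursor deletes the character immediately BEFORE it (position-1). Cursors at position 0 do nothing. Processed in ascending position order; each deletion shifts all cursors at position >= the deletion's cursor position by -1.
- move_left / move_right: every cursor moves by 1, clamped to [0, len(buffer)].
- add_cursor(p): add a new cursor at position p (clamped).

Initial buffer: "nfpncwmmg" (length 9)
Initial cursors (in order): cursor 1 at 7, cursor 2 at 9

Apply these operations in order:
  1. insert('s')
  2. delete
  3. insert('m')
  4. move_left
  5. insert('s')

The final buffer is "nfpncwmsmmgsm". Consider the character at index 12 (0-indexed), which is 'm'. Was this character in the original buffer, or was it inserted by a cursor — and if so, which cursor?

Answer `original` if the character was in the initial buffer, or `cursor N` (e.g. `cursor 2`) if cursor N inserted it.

After op 1 (insert('s')): buffer="nfpncwmsmgs" (len 11), cursors c1@8 c2@11, authorship .......1..2
After op 2 (delete): buffer="nfpncwmmg" (len 9), cursors c1@7 c2@9, authorship .........
After op 3 (insert('m')): buffer="nfpncwmmmgm" (len 11), cursors c1@8 c2@11, authorship .......1..2
After op 4 (move_left): buffer="nfpncwmmmgm" (len 11), cursors c1@7 c2@10, authorship .......1..2
After op 5 (insert('s')): buffer="nfpncwmsmmgsm" (len 13), cursors c1@8 c2@12, authorship .......11..22
Authorship (.=original, N=cursor N): . . . . . . . 1 1 . . 2 2
Index 12: author = 2

Answer: cursor 2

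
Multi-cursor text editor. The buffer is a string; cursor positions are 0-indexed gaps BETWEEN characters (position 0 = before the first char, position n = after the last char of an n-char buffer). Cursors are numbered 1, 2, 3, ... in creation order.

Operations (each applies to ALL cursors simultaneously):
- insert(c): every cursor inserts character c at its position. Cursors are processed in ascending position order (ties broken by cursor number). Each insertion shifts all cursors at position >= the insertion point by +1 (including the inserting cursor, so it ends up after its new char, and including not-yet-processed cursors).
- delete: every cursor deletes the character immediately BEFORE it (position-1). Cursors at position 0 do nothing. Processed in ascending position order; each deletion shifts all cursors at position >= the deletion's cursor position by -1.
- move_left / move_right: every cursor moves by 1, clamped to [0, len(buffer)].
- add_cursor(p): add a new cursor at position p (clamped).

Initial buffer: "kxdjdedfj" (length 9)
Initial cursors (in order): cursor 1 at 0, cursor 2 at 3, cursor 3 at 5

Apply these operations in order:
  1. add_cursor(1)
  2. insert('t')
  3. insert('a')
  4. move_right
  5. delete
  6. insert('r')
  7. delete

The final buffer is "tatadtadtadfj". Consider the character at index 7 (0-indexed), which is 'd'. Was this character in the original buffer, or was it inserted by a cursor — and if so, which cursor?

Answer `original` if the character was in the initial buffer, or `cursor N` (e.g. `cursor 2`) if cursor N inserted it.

After op 1 (add_cursor(1)): buffer="kxdjdedfj" (len 9), cursors c1@0 c4@1 c2@3 c3@5, authorship .........
After op 2 (insert('t')): buffer="tktxdtjdtedfj" (len 13), cursors c1@1 c4@3 c2@6 c3@9, authorship 1.4..2..3....
After op 3 (insert('a')): buffer="taktaxdtajdtaedfj" (len 17), cursors c1@2 c4@5 c2@9 c3@13, authorship 11.44..22..33....
After op 4 (move_right): buffer="taktaxdtajdtaedfj" (len 17), cursors c1@3 c4@6 c2@10 c3@14, authorship 11.44..22..33....
After op 5 (delete): buffer="tatadtadtadfj" (len 13), cursors c1@2 c4@4 c2@7 c3@10, authorship 1144.22.33...
After op 6 (insert('r')): buffer="tartardtardtardfj" (len 17), cursors c1@3 c4@6 c2@10 c3@14, authorship 111444.222.333...
After op 7 (delete): buffer="tatadtadtadfj" (len 13), cursors c1@2 c4@4 c2@7 c3@10, authorship 1144.22.33...
Authorship (.=original, N=cursor N): 1 1 4 4 . 2 2 . 3 3 . . .
Index 7: author = original

Answer: original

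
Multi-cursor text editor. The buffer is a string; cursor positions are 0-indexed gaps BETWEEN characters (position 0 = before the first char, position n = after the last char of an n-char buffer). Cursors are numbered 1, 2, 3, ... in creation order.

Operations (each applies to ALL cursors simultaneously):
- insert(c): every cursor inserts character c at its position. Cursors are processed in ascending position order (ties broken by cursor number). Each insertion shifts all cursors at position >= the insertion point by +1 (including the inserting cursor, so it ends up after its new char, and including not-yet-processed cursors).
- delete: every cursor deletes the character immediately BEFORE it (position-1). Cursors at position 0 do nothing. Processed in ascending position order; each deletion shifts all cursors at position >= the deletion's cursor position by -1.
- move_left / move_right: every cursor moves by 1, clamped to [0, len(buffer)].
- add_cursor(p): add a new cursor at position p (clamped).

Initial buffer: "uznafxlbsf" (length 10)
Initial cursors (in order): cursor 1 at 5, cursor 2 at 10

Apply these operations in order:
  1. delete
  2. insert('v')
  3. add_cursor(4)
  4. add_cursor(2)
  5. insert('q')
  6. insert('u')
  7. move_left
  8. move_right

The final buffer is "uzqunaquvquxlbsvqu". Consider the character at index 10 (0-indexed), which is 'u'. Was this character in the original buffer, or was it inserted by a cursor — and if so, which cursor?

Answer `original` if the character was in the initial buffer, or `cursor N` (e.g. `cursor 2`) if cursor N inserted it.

After op 1 (delete): buffer="uznaxlbs" (len 8), cursors c1@4 c2@8, authorship ........
After op 2 (insert('v')): buffer="uznavxlbsv" (len 10), cursors c1@5 c2@10, authorship ....1....2
After op 3 (add_cursor(4)): buffer="uznavxlbsv" (len 10), cursors c3@4 c1@5 c2@10, authorship ....1....2
After op 4 (add_cursor(2)): buffer="uznavxlbsv" (len 10), cursors c4@2 c3@4 c1@5 c2@10, authorship ....1....2
After op 5 (insert('q')): buffer="uzqnaqvqxlbsvq" (len 14), cursors c4@3 c3@6 c1@8 c2@14, authorship ..4..311....22
After op 6 (insert('u')): buffer="uzqunaquvquxlbsvqu" (len 18), cursors c4@4 c3@8 c1@11 c2@18, authorship ..44..33111....222
After op 7 (move_left): buffer="uzqunaquvquxlbsvqu" (len 18), cursors c4@3 c3@7 c1@10 c2@17, authorship ..44..33111....222
After op 8 (move_right): buffer="uzqunaquvquxlbsvqu" (len 18), cursors c4@4 c3@8 c1@11 c2@18, authorship ..44..33111....222
Authorship (.=original, N=cursor N): . . 4 4 . . 3 3 1 1 1 . . . . 2 2 2
Index 10: author = 1

Answer: cursor 1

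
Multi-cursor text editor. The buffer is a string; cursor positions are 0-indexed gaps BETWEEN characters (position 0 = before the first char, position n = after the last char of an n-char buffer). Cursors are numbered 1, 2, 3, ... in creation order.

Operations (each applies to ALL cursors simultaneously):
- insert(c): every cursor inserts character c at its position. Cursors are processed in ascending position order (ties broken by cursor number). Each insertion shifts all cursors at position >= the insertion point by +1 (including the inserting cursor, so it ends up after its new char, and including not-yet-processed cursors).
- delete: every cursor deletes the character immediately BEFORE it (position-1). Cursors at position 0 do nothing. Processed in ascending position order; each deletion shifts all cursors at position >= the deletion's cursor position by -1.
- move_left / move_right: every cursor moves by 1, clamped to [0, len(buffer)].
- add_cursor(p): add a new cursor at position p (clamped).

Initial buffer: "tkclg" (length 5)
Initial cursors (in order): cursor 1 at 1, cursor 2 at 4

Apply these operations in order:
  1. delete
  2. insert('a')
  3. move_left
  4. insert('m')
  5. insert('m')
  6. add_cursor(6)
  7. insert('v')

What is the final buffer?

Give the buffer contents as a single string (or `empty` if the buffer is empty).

Answer: mmvakcmvmvag

Derivation:
After op 1 (delete): buffer="kcg" (len 3), cursors c1@0 c2@2, authorship ...
After op 2 (insert('a')): buffer="akcag" (len 5), cursors c1@1 c2@4, authorship 1..2.
After op 3 (move_left): buffer="akcag" (len 5), cursors c1@0 c2@3, authorship 1..2.
After op 4 (insert('m')): buffer="makcmag" (len 7), cursors c1@1 c2@5, authorship 11..22.
After op 5 (insert('m')): buffer="mmakcmmag" (len 9), cursors c1@2 c2@7, authorship 111..222.
After op 6 (add_cursor(6)): buffer="mmakcmmag" (len 9), cursors c1@2 c3@6 c2@7, authorship 111..222.
After op 7 (insert('v')): buffer="mmvakcmvmvag" (len 12), cursors c1@3 c3@8 c2@10, authorship 1111..23222.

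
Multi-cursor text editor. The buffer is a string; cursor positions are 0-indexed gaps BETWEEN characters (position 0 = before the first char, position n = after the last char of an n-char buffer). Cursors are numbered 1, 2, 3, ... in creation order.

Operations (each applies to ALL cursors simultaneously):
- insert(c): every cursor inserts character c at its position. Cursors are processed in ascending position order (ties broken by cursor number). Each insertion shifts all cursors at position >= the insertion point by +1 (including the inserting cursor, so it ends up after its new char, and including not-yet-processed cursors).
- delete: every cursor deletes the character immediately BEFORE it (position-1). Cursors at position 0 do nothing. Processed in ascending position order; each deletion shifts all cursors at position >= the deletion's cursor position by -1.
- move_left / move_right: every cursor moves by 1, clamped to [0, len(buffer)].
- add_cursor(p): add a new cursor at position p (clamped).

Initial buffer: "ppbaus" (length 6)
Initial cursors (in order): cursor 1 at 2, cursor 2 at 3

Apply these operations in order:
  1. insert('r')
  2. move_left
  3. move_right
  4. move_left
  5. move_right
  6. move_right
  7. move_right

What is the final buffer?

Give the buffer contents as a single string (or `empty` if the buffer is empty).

Answer: pprbraus

Derivation:
After op 1 (insert('r')): buffer="pprbraus" (len 8), cursors c1@3 c2@5, authorship ..1.2...
After op 2 (move_left): buffer="pprbraus" (len 8), cursors c1@2 c2@4, authorship ..1.2...
After op 3 (move_right): buffer="pprbraus" (len 8), cursors c1@3 c2@5, authorship ..1.2...
After op 4 (move_left): buffer="pprbraus" (len 8), cursors c1@2 c2@4, authorship ..1.2...
After op 5 (move_right): buffer="pprbraus" (len 8), cursors c1@3 c2@5, authorship ..1.2...
After op 6 (move_right): buffer="pprbraus" (len 8), cursors c1@4 c2@6, authorship ..1.2...
After op 7 (move_right): buffer="pprbraus" (len 8), cursors c1@5 c2@7, authorship ..1.2...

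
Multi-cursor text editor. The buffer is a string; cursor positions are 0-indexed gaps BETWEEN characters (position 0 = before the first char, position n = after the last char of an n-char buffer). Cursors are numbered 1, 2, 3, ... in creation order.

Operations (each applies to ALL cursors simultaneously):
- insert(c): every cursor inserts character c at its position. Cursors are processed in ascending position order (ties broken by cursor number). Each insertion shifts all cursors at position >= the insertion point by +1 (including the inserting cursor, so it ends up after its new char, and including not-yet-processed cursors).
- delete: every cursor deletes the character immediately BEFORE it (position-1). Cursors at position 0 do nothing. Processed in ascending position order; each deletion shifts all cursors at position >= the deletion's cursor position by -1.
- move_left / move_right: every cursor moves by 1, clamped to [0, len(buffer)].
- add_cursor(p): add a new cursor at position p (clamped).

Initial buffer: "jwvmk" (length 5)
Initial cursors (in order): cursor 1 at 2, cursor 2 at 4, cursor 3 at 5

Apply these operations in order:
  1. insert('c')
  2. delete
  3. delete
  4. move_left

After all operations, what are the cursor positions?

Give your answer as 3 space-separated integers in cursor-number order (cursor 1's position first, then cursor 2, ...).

After op 1 (insert('c')): buffer="jwcvmckc" (len 8), cursors c1@3 c2@6 c3@8, authorship ..1..2.3
After op 2 (delete): buffer="jwvmk" (len 5), cursors c1@2 c2@4 c3@5, authorship .....
After op 3 (delete): buffer="jv" (len 2), cursors c1@1 c2@2 c3@2, authorship ..
After op 4 (move_left): buffer="jv" (len 2), cursors c1@0 c2@1 c3@1, authorship ..

Answer: 0 1 1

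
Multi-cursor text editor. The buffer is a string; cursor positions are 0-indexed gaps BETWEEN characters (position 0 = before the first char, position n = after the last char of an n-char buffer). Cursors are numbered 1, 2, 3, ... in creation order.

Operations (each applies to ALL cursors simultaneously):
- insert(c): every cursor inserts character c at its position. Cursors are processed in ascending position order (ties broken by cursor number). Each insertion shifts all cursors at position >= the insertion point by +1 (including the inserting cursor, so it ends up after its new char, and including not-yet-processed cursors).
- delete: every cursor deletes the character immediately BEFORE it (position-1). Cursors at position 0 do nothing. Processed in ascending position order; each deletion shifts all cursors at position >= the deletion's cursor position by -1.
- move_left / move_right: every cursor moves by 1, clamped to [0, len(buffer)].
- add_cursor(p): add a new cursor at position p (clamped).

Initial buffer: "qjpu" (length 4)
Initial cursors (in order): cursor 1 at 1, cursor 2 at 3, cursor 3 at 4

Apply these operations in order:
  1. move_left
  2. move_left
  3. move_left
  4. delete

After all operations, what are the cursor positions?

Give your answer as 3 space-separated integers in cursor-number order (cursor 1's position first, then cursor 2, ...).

Answer: 0 0 0

Derivation:
After op 1 (move_left): buffer="qjpu" (len 4), cursors c1@0 c2@2 c3@3, authorship ....
After op 2 (move_left): buffer="qjpu" (len 4), cursors c1@0 c2@1 c3@2, authorship ....
After op 3 (move_left): buffer="qjpu" (len 4), cursors c1@0 c2@0 c3@1, authorship ....
After op 4 (delete): buffer="jpu" (len 3), cursors c1@0 c2@0 c3@0, authorship ...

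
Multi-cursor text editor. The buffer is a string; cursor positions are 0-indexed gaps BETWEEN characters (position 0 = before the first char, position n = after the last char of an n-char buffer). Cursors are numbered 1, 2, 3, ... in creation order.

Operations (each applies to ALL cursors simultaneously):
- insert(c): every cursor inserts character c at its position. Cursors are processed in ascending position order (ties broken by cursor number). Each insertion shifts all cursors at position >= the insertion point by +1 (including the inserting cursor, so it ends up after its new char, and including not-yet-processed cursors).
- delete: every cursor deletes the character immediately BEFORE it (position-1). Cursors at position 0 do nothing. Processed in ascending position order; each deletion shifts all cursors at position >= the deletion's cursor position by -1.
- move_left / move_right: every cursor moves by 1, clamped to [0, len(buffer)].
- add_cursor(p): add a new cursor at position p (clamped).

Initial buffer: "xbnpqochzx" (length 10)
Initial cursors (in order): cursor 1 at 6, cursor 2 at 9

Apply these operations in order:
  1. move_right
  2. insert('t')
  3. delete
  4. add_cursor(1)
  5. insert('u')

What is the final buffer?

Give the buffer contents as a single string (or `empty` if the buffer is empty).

After op 1 (move_right): buffer="xbnpqochzx" (len 10), cursors c1@7 c2@10, authorship ..........
After op 2 (insert('t')): buffer="xbnpqocthzxt" (len 12), cursors c1@8 c2@12, authorship .......1...2
After op 3 (delete): buffer="xbnpqochzx" (len 10), cursors c1@7 c2@10, authorship ..........
After op 4 (add_cursor(1)): buffer="xbnpqochzx" (len 10), cursors c3@1 c1@7 c2@10, authorship ..........
After op 5 (insert('u')): buffer="xubnpqocuhzxu" (len 13), cursors c3@2 c1@9 c2@13, authorship .3......1...2

Answer: xubnpqocuhzxu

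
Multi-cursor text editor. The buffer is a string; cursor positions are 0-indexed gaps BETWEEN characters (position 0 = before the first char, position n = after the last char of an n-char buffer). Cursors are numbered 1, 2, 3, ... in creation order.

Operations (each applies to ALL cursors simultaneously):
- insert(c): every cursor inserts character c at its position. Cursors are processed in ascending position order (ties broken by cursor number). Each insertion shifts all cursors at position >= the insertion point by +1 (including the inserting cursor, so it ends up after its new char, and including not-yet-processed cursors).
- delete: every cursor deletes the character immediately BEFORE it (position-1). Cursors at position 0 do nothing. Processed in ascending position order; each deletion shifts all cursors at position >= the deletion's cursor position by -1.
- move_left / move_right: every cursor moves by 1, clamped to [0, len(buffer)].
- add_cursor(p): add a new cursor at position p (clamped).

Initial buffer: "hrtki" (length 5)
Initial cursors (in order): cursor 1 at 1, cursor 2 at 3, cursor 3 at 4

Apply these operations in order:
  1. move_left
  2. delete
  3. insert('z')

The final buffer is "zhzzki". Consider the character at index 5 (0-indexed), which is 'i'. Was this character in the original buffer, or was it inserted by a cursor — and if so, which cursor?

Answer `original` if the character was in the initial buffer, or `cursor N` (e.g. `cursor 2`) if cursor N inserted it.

After op 1 (move_left): buffer="hrtki" (len 5), cursors c1@0 c2@2 c3@3, authorship .....
After op 2 (delete): buffer="hki" (len 3), cursors c1@0 c2@1 c3@1, authorship ...
After op 3 (insert('z')): buffer="zhzzki" (len 6), cursors c1@1 c2@4 c3@4, authorship 1.23..
Authorship (.=original, N=cursor N): 1 . 2 3 . .
Index 5: author = original

Answer: original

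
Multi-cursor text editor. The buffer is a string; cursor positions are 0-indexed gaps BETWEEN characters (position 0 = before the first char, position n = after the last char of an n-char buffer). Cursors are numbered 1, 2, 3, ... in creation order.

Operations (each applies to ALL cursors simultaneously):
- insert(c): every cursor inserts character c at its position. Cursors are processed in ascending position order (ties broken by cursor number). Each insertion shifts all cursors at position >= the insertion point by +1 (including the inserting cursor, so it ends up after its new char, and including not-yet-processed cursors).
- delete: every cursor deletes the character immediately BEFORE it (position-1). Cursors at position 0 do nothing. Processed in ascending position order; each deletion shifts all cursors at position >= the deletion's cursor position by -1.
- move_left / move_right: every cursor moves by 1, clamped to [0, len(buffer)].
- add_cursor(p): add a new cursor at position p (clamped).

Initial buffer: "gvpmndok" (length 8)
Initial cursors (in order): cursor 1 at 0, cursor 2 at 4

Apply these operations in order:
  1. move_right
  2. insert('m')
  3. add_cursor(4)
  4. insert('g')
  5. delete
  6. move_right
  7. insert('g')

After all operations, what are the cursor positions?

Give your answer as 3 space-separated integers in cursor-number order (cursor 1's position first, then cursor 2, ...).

Answer: 4 11 7

Derivation:
After op 1 (move_right): buffer="gvpmndok" (len 8), cursors c1@1 c2@5, authorship ........
After op 2 (insert('m')): buffer="gmvpmnmdok" (len 10), cursors c1@2 c2@7, authorship .1....2...
After op 3 (add_cursor(4)): buffer="gmvpmnmdok" (len 10), cursors c1@2 c3@4 c2@7, authorship .1....2...
After op 4 (insert('g')): buffer="gmgvpgmnmgdok" (len 13), cursors c1@3 c3@6 c2@10, authorship .11..3..22...
After op 5 (delete): buffer="gmvpmnmdok" (len 10), cursors c1@2 c3@4 c2@7, authorship .1....2...
After op 6 (move_right): buffer="gmvpmnmdok" (len 10), cursors c1@3 c3@5 c2@8, authorship .1....2...
After op 7 (insert('g')): buffer="gmvgpmgnmdgok" (len 13), cursors c1@4 c3@7 c2@11, authorship .1.1..3.2.2..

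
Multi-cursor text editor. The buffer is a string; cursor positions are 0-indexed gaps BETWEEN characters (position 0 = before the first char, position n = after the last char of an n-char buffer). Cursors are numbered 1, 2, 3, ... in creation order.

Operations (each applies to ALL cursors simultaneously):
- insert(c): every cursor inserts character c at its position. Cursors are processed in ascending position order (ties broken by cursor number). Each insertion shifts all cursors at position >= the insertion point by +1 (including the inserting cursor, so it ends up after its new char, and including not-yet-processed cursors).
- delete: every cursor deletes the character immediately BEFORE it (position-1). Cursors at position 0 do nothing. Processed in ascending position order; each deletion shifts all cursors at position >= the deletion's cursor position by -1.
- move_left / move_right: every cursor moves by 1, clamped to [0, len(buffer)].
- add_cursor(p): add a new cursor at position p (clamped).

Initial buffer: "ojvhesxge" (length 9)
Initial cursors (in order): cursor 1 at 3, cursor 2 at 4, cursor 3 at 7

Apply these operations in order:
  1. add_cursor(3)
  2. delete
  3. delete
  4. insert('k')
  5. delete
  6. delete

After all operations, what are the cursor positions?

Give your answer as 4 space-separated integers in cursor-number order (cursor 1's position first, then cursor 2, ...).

After op 1 (add_cursor(3)): buffer="ojvhesxge" (len 9), cursors c1@3 c4@3 c2@4 c3@7, authorship .........
After op 2 (delete): buffer="oesge" (len 5), cursors c1@1 c2@1 c4@1 c3@3, authorship .....
After op 3 (delete): buffer="ege" (len 3), cursors c1@0 c2@0 c4@0 c3@1, authorship ...
After op 4 (insert('k')): buffer="kkkekge" (len 7), cursors c1@3 c2@3 c4@3 c3@5, authorship 124.3..
After op 5 (delete): buffer="ege" (len 3), cursors c1@0 c2@0 c4@0 c3@1, authorship ...
After op 6 (delete): buffer="ge" (len 2), cursors c1@0 c2@0 c3@0 c4@0, authorship ..

Answer: 0 0 0 0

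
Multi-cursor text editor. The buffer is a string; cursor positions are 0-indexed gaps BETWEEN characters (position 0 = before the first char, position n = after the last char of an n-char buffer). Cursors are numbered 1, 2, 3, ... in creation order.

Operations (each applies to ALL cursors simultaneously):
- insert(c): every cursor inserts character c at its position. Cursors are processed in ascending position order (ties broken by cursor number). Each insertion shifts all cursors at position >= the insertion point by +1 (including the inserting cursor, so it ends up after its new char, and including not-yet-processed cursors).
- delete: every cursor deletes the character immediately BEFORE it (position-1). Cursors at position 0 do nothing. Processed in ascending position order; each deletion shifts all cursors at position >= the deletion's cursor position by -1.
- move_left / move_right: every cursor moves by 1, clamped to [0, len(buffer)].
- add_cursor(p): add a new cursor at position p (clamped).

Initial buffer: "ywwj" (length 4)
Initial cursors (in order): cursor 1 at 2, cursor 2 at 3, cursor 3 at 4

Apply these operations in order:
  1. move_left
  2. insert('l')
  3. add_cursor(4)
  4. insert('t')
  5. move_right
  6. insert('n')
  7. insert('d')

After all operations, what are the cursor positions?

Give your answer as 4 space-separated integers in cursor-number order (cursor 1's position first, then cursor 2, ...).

Answer: 6 14 19 14

Derivation:
After op 1 (move_left): buffer="ywwj" (len 4), cursors c1@1 c2@2 c3@3, authorship ....
After op 2 (insert('l')): buffer="ylwlwlj" (len 7), cursors c1@2 c2@4 c3@6, authorship .1.2.3.
After op 3 (add_cursor(4)): buffer="ylwlwlj" (len 7), cursors c1@2 c2@4 c4@4 c3@6, authorship .1.2.3.
After op 4 (insert('t')): buffer="yltwlttwltj" (len 11), cursors c1@3 c2@7 c4@7 c3@10, authorship .11.224.33.
After op 5 (move_right): buffer="yltwlttwltj" (len 11), cursors c1@4 c2@8 c4@8 c3@11, authorship .11.224.33.
After op 6 (insert('n')): buffer="yltwnlttwnnltjn" (len 15), cursors c1@5 c2@11 c4@11 c3@15, authorship .11.1224.2433.3
After op 7 (insert('d')): buffer="yltwndlttwnnddltjnd" (len 19), cursors c1@6 c2@14 c4@14 c3@19, authorship .11.11224.242433.33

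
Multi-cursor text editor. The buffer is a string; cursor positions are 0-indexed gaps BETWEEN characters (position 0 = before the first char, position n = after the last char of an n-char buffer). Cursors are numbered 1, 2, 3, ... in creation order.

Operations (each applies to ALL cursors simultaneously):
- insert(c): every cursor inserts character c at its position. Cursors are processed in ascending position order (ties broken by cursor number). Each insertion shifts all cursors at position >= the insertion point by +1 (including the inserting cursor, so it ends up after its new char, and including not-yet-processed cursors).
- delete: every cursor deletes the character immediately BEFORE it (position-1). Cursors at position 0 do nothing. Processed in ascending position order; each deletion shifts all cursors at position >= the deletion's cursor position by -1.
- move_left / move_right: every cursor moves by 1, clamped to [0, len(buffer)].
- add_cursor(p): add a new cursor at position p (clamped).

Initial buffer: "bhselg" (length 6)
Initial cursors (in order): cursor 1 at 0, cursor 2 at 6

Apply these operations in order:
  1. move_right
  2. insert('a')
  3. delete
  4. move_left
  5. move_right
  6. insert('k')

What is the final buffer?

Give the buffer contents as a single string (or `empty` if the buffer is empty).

After op 1 (move_right): buffer="bhselg" (len 6), cursors c1@1 c2@6, authorship ......
After op 2 (insert('a')): buffer="bahselga" (len 8), cursors c1@2 c2@8, authorship .1.....2
After op 3 (delete): buffer="bhselg" (len 6), cursors c1@1 c2@6, authorship ......
After op 4 (move_left): buffer="bhselg" (len 6), cursors c1@0 c2@5, authorship ......
After op 5 (move_right): buffer="bhselg" (len 6), cursors c1@1 c2@6, authorship ......
After op 6 (insert('k')): buffer="bkhselgk" (len 8), cursors c1@2 c2@8, authorship .1.....2

Answer: bkhselgk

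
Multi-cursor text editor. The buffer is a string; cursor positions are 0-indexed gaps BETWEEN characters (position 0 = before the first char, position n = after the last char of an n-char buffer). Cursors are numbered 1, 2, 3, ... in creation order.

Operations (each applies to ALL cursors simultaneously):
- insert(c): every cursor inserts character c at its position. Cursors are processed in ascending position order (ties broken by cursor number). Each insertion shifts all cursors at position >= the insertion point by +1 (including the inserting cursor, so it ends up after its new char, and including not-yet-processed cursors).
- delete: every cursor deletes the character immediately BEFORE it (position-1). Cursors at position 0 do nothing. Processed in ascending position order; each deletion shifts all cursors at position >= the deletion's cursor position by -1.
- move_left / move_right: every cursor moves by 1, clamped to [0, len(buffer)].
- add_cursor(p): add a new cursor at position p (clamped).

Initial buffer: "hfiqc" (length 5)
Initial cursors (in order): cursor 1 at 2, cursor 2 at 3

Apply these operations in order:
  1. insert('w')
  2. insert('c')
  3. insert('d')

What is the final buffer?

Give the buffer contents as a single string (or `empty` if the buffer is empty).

Answer: hfwcdiwcdqc

Derivation:
After op 1 (insert('w')): buffer="hfwiwqc" (len 7), cursors c1@3 c2@5, authorship ..1.2..
After op 2 (insert('c')): buffer="hfwciwcqc" (len 9), cursors c1@4 c2@7, authorship ..11.22..
After op 3 (insert('d')): buffer="hfwcdiwcdqc" (len 11), cursors c1@5 c2@9, authorship ..111.222..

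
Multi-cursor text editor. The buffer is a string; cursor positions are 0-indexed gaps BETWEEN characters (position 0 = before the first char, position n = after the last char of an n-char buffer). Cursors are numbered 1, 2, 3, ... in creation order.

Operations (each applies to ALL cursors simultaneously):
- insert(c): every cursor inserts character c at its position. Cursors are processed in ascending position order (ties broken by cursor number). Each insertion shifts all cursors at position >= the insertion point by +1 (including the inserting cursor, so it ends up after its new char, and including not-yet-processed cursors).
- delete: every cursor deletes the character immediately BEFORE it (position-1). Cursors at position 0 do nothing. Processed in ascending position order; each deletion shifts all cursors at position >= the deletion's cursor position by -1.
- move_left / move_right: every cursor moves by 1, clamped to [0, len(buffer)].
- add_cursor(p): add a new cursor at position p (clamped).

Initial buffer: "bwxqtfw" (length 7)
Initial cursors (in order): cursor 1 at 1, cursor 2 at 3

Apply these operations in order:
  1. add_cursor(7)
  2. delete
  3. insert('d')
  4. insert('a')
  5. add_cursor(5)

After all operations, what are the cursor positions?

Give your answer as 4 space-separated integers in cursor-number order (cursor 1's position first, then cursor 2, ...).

After op 1 (add_cursor(7)): buffer="bwxqtfw" (len 7), cursors c1@1 c2@3 c3@7, authorship .......
After op 2 (delete): buffer="wqtf" (len 4), cursors c1@0 c2@1 c3@4, authorship ....
After op 3 (insert('d')): buffer="dwdqtfd" (len 7), cursors c1@1 c2@3 c3@7, authorship 1.2...3
After op 4 (insert('a')): buffer="dawdaqtfda" (len 10), cursors c1@2 c2@5 c3@10, authorship 11.22...33
After op 5 (add_cursor(5)): buffer="dawdaqtfda" (len 10), cursors c1@2 c2@5 c4@5 c3@10, authorship 11.22...33

Answer: 2 5 10 5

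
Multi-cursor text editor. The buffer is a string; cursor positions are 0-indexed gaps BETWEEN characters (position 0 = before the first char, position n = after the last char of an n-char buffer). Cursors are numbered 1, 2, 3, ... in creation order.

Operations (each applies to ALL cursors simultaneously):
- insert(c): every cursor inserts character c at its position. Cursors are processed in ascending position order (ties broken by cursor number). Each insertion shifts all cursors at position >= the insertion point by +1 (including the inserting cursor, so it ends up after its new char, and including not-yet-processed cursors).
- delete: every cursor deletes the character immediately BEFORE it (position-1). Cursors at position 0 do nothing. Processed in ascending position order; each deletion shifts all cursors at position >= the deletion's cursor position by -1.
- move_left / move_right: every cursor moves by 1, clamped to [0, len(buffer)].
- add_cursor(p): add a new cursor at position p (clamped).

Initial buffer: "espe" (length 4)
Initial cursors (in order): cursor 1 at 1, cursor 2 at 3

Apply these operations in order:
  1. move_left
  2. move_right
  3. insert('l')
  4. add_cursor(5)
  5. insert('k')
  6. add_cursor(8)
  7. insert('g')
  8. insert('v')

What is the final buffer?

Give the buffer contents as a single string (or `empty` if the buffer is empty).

After op 1 (move_left): buffer="espe" (len 4), cursors c1@0 c2@2, authorship ....
After op 2 (move_right): buffer="espe" (len 4), cursors c1@1 c2@3, authorship ....
After op 3 (insert('l')): buffer="elsple" (len 6), cursors c1@2 c2@5, authorship .1..2.
After op 4 (add_cursor(5)): buffer="elsple" (len 6), cursors c1@2 c2@5 c3@5, authorship .1..2.
After op 5 (insert('k')): buffer="elksplkke" (len 9), cursors c1@3 c2@8 c3@8, authorship .11..223.
After op 6 (add_cursor(8)): buffer="elksplkke" (len 9), cursors c1@3 c2@8 c3@8 c4@8, authorship .11..223.
After op 7 (insert('g')): buffer="elkgsplkkggge" (len 13), cursors c1@4 c2@12 c3@12 c4@12, authorship .111..223234.
After op 8 (insert('v')): buffer="elkgvsplkkgggvvve" (len 17), cursors c1@5 c2@16 c3@16 c4@16, authorship .1111..223234234.

Answer: elkgvsplkkgggvvve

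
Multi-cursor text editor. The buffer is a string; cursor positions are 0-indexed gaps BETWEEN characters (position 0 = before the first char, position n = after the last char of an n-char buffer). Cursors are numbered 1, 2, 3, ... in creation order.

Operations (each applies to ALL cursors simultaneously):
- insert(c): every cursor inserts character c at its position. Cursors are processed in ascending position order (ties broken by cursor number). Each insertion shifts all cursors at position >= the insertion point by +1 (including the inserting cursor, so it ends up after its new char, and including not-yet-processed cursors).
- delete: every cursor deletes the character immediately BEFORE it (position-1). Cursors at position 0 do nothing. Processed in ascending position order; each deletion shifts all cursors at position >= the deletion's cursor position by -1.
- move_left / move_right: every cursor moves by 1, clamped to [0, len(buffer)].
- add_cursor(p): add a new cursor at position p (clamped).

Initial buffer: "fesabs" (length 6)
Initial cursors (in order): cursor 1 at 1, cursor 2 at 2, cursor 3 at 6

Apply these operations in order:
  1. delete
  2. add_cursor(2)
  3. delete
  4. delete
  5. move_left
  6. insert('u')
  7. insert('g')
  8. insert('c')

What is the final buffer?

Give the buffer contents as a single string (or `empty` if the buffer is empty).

Answer: uuuuggggcccc

Derivation:
After op 1 (delete): buffer="sab" (len 3), cursors c1@0 c2@0 c3@3, authorship ...
After op 2 (add_cursor(2)): buffer="sab" (len 3), cursors c1@0 c2@0 c4@2 c3@3, authorship ...
After op 3 (delete): buffer="s" (len 1), cursors c1@0 c2@0 c3@1 c4@1, authorship .
After op 4 (delete): buffer="" (len 0), cursors c1@0 c2@0 c3@0 c4@0, authorship 
After op 5 (move_left): buffer="" (len 0), cursors c1@0 c2@0 c3@0 c4@0, authorship 
After op 6 (insert('u')): buffer="uuuu" (len 4), cursors c1@4 c2@4 c3@4 c4@4, authorship 1234
After op 7 (insert('g')): buffer="uuuugggg" (len 8), cursors c1@8 c2@8 c3@8 c4@8, authorship 12341234
After op 8 (insert('c')): buffer="uuuuggggcccc" (len 12), cursors c1@12 c2@12 c3@12 c4@12, authorship 123412341234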